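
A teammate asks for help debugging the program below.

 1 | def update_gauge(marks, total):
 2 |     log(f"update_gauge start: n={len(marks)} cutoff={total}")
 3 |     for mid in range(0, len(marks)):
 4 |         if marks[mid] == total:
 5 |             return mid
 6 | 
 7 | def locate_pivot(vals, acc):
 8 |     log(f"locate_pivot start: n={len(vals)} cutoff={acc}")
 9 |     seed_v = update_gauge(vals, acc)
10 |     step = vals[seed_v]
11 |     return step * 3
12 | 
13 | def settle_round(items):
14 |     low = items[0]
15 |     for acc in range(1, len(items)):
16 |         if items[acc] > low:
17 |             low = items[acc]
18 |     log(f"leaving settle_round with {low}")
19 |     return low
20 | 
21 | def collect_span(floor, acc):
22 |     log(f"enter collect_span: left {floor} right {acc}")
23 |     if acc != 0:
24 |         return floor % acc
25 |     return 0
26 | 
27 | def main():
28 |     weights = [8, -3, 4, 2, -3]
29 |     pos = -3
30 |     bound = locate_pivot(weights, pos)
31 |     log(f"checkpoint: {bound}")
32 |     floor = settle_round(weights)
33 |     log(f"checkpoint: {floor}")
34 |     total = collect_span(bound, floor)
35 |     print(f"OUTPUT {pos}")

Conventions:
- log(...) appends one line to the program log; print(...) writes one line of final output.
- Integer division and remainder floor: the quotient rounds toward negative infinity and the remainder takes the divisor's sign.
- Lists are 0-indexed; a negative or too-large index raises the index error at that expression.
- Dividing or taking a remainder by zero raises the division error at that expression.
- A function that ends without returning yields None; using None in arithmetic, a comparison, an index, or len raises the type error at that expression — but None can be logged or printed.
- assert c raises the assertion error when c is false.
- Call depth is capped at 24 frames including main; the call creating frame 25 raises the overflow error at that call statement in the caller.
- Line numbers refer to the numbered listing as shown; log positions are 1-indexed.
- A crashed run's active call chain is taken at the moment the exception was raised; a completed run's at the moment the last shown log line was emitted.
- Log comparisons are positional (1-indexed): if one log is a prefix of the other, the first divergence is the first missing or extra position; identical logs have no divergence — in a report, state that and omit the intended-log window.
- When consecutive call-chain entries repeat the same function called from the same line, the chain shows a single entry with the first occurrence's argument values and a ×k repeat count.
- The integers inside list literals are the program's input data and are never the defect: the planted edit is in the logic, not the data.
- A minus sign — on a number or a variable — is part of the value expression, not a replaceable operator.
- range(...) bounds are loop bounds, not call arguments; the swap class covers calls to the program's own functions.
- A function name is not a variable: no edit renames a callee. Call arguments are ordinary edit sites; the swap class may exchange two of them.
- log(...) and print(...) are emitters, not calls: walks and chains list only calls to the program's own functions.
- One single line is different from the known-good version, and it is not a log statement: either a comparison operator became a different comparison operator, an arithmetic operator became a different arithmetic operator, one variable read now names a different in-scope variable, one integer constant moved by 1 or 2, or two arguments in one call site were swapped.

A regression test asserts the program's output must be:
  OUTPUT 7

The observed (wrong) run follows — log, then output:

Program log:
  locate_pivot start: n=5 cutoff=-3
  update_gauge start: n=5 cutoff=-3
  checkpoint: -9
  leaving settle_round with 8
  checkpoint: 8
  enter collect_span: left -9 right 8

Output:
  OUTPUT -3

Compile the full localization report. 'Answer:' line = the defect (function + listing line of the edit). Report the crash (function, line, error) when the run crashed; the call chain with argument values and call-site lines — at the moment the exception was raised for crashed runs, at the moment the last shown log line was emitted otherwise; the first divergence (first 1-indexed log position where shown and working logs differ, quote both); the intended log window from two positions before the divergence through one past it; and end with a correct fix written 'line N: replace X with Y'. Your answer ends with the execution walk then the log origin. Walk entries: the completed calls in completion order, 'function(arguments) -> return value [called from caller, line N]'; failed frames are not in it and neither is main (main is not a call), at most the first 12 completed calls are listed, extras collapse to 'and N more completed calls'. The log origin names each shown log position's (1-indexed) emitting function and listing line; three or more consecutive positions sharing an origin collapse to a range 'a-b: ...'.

Answer: the defect is in main at line 35.
Key observation: Nothing in the log betrays the bug — only the output does.
Call chain: main -> collect_span(-9, 8) (called at line 34).
First divergence: none; the two logs match at every position.
Execution walk:
  update_gauge([8, -3, 4, 2, -3], -3) -> 1  [called from locate_pivot, line 9]
  locate_pivot([8, -3, 4, 2, -3], -3) -> -9  [called from main, line 30]
  settle_round([8, -3, 4, 2, -3]) -> 8  [called from main, line 32]
  collect_span(-9, 8) -> 7  [called from main, line 34]
Origin of each log line:
  1: emitted by locate_pivot (line 8)
  2: emitted by update_gauge (line 2)
  3: emitted by main (line 31)
  4: emitted by settle_round (line 18)
  5: emitted by main (line 33)
  6: emitted by collect_span (line 22)
A correct fix: line 35: replace `pos` with `total`.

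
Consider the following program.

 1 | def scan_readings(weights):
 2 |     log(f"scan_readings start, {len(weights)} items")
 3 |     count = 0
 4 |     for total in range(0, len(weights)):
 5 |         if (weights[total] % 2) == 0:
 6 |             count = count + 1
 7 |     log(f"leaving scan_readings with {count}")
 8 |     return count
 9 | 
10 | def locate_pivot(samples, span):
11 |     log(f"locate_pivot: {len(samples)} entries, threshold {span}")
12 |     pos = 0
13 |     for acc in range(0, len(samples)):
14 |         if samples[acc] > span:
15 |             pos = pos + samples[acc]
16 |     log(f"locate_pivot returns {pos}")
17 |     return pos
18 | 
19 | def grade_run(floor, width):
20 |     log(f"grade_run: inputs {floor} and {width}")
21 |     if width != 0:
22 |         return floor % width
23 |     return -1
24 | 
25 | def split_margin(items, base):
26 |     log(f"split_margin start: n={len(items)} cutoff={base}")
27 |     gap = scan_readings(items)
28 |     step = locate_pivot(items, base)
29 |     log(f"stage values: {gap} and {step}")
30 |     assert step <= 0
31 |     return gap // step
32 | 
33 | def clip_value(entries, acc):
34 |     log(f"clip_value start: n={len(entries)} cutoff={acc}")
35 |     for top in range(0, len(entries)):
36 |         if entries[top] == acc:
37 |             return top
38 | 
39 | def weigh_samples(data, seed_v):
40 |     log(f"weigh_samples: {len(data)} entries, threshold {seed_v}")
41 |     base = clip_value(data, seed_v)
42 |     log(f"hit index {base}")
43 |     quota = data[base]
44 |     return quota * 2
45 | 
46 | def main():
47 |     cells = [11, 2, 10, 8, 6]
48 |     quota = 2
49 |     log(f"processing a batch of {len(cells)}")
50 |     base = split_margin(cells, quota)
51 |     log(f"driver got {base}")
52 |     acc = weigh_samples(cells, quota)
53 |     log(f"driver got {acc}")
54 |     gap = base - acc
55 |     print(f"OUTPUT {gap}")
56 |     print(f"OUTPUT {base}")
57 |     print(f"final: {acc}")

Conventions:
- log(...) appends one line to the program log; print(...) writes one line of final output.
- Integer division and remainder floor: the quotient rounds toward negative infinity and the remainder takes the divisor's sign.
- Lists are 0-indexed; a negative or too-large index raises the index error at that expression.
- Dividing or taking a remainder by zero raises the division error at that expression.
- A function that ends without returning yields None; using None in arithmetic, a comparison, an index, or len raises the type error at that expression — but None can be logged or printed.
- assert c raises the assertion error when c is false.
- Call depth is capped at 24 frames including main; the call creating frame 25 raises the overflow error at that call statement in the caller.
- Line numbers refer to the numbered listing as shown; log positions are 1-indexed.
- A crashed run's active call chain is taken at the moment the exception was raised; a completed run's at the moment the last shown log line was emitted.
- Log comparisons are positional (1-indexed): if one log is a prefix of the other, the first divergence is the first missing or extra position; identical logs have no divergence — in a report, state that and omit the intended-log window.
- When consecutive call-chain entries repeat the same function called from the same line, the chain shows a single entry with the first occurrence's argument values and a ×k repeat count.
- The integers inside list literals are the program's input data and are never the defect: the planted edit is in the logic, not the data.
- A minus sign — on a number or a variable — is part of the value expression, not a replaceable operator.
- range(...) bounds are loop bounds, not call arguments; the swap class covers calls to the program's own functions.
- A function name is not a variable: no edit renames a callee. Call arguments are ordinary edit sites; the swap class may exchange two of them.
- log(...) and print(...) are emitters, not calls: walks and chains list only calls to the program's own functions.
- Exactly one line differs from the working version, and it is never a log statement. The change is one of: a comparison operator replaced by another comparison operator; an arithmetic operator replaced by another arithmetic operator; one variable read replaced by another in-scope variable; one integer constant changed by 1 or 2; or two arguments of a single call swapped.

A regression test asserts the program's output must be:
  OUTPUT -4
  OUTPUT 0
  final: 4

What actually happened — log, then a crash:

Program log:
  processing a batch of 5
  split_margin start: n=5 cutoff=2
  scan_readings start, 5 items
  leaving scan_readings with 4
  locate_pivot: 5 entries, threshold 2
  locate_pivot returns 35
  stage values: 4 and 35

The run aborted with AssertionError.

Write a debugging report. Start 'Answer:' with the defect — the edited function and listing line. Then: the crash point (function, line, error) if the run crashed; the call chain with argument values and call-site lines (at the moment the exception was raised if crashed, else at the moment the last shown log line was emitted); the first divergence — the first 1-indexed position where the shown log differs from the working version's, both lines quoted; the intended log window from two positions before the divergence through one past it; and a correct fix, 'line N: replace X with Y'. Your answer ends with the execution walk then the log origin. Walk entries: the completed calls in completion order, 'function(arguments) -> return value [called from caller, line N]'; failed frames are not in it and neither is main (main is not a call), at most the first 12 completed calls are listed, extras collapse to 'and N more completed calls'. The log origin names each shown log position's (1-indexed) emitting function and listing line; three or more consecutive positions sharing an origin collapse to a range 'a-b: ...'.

Answer: the defect is in split_margin at line 30.
Key observation: The log ends early — 7 lines, where the working version next logs 'driver got 0'.
Crash: split_margin, line 30, AssertionError.
Call chain: main -> split_margin([11, 2, 10, 8, 6], 2) (called at line 50).
First divergence: position 8 — after 7 matching lines the faulty run goes silent; intended next line 'driver got 0'.
Intended log window:
  6: locate_pivot returns 35
  7: stage values: 4 and 35
  8: driver got 0
  9: weigh_samples: 5 entries, threshold 2
Execution walk:
  scan_readings([11, 2, 10, 8, 6]) -> 4  [called from split_margin, line 27]
  locate_pivot([11, 2, 10, 8, 6], 2) -> 35  [called from split_margin, line 28]
Log line origins:
  1: from main, line 49
  2: from split_margin, line 26
  3: from scan_readings, line 2
  4: from scan_readings, line 7
  5: from locate_pivot, line 11
  6: from locate_pivot, line 16
  7: from split_margin, line 29
A correct fix: line 30: replace `<=` with `>`.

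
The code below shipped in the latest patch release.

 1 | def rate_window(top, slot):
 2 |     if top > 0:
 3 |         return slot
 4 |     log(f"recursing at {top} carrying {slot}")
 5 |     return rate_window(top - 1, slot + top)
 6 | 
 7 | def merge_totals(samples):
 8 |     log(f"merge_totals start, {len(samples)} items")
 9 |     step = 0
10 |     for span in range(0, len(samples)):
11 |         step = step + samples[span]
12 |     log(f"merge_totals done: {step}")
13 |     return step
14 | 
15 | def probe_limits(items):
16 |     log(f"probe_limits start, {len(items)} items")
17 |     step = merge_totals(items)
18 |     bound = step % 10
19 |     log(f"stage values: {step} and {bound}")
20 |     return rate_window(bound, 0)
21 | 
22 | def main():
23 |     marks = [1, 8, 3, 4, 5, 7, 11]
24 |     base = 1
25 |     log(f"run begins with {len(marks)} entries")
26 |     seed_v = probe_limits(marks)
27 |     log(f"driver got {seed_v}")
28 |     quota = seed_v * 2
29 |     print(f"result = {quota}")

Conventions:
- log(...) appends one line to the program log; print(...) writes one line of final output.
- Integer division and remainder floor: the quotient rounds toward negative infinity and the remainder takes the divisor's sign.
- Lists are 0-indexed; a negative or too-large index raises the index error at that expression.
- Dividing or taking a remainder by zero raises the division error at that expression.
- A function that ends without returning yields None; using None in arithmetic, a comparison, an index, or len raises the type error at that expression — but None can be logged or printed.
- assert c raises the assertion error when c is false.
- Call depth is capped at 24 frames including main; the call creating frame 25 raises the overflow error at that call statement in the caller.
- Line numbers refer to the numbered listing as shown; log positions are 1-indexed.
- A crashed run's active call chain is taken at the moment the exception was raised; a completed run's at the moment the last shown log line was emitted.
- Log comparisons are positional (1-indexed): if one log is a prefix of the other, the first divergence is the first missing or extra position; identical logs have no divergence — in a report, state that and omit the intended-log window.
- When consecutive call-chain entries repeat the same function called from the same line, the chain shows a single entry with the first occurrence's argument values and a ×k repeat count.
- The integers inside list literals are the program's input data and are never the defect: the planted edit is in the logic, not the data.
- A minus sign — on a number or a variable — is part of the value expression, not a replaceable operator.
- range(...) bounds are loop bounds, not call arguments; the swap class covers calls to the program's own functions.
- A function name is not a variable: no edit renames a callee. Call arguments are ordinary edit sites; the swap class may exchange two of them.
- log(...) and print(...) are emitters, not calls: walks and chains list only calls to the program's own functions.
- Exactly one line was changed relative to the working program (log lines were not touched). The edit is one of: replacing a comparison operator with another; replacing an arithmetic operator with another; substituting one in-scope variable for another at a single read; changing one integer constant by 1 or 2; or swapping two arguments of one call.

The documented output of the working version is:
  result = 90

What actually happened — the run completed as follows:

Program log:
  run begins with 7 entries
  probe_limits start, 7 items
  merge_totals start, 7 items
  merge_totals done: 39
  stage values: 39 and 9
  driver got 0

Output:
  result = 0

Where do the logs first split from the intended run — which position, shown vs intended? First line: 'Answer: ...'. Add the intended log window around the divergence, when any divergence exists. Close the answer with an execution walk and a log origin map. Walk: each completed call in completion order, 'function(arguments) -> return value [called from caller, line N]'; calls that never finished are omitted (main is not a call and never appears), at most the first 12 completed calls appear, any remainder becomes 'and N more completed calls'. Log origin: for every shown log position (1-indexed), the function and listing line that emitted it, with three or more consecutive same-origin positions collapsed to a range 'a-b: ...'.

Answer: at position 6 the run shows 'driver got 0' where the working version logs 'recursing at 9 carrying 0'.
Intended log window:
  4: merge_totals done: 39
  5: stage values: 39 and 9
  6: recursing at 9 carrying 0
  7: recursing at 8 carrying 9
Execution walk:
  merge_totals([1, 8, 3, 4, 5, 7, 11]) -> 39  [called from probe_limits, line 17]
  rate_window(9, 0) -> 0  [called from probe_limits, line 20]
  probe_limits([1, 8, 3, 4, 5, 7, 11]) -> 0  [called from main, line 26]
Log origins:
  1: logged in main at line 25
  2: logged in probe_limits at line 16
  3: logged in merge_totals at line 8
  4: logged in merge_totals at line 12
  5: logged in probe_limits at line 19
  6: logged in main at line 27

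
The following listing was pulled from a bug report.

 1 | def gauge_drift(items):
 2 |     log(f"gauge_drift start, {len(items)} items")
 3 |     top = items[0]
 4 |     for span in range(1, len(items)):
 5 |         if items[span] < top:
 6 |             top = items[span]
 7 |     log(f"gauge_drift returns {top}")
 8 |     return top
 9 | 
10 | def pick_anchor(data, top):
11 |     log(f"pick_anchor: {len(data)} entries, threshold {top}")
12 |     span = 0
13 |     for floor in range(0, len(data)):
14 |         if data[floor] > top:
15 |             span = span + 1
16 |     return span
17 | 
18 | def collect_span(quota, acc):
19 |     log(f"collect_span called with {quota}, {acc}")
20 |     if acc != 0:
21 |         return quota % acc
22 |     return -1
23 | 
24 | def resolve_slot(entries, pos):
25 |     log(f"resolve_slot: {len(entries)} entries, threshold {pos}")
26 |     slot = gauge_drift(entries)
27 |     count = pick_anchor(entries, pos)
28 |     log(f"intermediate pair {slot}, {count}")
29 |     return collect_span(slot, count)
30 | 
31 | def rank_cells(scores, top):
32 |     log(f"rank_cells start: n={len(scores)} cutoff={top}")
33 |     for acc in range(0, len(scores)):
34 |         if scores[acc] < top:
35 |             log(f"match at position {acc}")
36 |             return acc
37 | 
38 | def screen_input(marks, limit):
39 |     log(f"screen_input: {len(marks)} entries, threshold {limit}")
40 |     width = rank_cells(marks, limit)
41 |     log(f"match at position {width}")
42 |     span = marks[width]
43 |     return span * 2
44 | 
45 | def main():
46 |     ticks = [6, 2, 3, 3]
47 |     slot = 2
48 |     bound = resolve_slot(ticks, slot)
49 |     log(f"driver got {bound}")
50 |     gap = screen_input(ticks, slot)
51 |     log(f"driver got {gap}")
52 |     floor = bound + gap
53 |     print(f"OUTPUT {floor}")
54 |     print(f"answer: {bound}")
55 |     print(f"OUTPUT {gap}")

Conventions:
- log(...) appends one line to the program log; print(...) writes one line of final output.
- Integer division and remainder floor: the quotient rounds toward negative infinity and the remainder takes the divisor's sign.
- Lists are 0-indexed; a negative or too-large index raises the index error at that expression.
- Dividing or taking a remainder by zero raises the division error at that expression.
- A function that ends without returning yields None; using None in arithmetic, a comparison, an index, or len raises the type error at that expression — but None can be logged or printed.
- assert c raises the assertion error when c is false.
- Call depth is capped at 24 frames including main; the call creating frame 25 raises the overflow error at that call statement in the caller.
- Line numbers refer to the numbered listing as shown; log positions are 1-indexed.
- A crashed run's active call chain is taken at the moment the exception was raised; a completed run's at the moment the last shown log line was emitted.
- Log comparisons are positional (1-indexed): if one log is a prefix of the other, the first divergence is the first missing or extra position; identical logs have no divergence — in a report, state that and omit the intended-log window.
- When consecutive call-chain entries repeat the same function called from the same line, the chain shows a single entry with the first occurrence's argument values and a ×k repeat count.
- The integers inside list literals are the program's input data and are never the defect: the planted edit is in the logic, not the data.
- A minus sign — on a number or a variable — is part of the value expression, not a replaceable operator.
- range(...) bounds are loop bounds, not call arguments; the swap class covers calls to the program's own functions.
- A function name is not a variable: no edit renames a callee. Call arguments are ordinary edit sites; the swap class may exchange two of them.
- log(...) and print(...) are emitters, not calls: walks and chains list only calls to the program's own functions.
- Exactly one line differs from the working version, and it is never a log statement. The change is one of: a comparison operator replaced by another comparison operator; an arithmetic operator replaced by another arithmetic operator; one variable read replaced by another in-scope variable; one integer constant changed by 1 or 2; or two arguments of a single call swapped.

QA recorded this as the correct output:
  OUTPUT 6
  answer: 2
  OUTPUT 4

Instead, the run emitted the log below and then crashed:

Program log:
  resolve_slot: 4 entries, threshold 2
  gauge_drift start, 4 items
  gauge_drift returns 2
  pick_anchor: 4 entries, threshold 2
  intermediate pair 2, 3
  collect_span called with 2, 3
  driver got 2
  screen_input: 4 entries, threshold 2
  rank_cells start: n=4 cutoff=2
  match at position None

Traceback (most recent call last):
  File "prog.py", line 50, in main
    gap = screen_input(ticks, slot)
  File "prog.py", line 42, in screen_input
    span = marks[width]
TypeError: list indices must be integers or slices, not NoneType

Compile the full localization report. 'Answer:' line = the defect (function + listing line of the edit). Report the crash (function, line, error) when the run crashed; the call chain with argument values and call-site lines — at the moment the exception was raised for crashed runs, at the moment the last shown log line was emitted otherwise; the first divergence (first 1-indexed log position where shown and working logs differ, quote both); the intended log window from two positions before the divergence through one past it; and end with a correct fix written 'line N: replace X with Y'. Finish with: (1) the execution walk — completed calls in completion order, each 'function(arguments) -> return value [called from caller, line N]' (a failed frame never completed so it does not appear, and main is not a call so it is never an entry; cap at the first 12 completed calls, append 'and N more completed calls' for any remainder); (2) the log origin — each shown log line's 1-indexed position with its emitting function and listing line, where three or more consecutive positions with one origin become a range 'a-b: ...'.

Answer: the defect is in rank_cells at line 34.
Core observation: The earliest visible damage is log position 10 — 'match at position None' rather than the intended 'match at position 1'.
Crash: screen_input, line 42, TypeError.
Call chain: main -> screen_input([6, 2, 3, 3], 2) (called at line 50).
First divergence: position 10 — shown 'match at position None', intended 'match at position 1'.
Intended log window:
  8: screen_input: 4 entries, threshold 2
  9: rank_cells start: n=4 cutoff=2
  10: match at position 1
  11: match at position 1
Execution walk:
  gauge_drift([6, 2, 3, 3]) -> 2  [called from resolve_slot, line 26]
  pick_anchor([6, 2, 3, 3], 2) -> 3  [called from resolve_slot, line 27]
  collect_span(2, 3) -> 2  [called from resolve_slot, line 29]
  resolve_slot([6, 2, 3, 3], 2) -> 2  [called from main, line 48]
  rank_cells([6, 2, 3, 3], 2) -> None  [called from screen_input, line 40]
Log origin:
  1: emitted by resolve_slot (line 25)
  2: emitted by gauge_drift (line 2)
  3: emitted by gauge_drift (line 7)
  4: emitted by pick_anchor (line 11)
  5: emitted by resolve_slot (line 28)
  6: emitted by collect_span (line 19)
  7: emitted by main (line 49)
  8: emitted by screen_input (line 39)
  9: emitted by rank_cells (line 32)
  10: emitted by screen_input (line 41)
A correct fix: line 34: replace `<` with `==`.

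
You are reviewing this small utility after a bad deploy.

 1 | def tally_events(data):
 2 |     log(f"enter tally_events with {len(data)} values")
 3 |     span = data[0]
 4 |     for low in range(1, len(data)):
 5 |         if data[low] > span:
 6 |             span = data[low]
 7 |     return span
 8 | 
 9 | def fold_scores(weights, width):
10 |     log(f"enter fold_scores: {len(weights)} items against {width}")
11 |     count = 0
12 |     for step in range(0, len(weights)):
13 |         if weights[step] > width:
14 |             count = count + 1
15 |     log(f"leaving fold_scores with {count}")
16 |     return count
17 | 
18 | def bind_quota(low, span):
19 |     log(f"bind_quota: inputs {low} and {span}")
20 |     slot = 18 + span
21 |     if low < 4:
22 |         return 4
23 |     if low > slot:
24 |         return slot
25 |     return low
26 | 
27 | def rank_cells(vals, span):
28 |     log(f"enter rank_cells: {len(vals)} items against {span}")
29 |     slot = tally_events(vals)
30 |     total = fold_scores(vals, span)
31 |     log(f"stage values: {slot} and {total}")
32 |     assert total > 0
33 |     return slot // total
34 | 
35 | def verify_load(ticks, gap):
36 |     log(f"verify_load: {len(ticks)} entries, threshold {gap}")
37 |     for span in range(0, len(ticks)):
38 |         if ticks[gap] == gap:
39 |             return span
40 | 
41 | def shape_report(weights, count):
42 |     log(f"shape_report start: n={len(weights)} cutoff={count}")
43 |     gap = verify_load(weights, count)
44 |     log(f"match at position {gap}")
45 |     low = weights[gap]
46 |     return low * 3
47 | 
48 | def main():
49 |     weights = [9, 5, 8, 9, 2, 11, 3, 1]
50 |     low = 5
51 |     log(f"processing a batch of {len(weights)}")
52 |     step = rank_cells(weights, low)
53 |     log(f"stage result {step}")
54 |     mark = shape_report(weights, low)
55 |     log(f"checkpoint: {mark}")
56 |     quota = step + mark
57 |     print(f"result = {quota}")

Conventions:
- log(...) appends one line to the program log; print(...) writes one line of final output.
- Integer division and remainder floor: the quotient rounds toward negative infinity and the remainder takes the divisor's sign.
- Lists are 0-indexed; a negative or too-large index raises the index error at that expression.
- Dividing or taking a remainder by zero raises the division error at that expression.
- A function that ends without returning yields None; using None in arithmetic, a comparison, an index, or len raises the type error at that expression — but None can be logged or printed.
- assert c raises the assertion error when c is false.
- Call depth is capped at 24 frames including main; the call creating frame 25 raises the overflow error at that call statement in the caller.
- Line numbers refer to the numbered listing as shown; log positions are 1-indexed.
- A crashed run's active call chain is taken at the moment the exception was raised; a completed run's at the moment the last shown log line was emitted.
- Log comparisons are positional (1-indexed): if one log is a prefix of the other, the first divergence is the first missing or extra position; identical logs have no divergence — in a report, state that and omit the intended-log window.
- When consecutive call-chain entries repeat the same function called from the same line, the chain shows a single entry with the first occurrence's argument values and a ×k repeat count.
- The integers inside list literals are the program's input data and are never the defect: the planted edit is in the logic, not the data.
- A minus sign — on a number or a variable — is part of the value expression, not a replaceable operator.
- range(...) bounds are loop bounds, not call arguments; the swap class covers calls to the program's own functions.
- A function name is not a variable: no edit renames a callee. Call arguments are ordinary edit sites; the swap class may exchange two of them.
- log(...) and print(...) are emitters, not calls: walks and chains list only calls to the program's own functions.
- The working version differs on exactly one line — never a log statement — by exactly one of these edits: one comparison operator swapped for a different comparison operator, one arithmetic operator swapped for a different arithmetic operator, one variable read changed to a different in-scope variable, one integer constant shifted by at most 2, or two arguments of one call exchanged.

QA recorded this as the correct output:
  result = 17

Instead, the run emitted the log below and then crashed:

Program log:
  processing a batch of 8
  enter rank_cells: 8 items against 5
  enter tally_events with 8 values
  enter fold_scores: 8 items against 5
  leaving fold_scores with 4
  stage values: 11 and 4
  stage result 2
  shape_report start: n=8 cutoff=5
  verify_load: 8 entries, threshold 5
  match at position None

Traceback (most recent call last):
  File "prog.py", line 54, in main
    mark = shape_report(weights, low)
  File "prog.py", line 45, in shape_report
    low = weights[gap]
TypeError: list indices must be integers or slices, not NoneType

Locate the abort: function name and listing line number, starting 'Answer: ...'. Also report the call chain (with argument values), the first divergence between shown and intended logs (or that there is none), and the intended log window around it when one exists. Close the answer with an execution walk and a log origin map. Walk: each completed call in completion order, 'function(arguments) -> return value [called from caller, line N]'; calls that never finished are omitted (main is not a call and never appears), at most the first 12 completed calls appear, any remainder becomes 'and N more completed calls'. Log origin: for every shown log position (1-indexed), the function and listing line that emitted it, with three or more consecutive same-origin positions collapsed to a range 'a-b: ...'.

Answer: the error was raised in shape_report, line 45.
The tell: At log position 10 the runs split — shown 'match at position None', but the working version logs 'match at position 1'.
Call chain: main -> shape_report([9, 5, 8, 9, 2, 11, 3, 1], 5) (called at line 54).
First divergence: position 10 — the shown line 'match at position None' should read 'match at position 1'.
Intended log window:
  8: shape_report start: n=8 cutoff=5
  9: verify_load: 8 entries, threshold 5
  10: match at position 1
  11: checkpoint: 15
Execution walk:
  tally_events([9, 5, 8, 9, 2, 11, 3, 1]) -> 11  [called from rank_cells, line 29]
  fold_scores([9, 5, 8, 9, 2, 11, 3, 1], 5) -> 4  [called from rank_cells, line 30]
  rank_cells([9, 5, 8, 9, 2, 11, 3, 1], 5) -> 2  [called from main, line 52]
  verify_load([9, 5, 8, 9, 2, 11, 3, 1], 5) -> None  [called from shape_report, line 43]
Log origin:
  1: from main, line 51
  2: from rank_cells, line 28
  3: from tally_events, line 2
  4: from fold_scores, line 10
  5: from fold_scores, line 15
  6: from rank_cells, line 31
  7: from main, line 53
  8: from shape_report, line 42
  9: from verify_load, line 36
  10: from shape_report, line 44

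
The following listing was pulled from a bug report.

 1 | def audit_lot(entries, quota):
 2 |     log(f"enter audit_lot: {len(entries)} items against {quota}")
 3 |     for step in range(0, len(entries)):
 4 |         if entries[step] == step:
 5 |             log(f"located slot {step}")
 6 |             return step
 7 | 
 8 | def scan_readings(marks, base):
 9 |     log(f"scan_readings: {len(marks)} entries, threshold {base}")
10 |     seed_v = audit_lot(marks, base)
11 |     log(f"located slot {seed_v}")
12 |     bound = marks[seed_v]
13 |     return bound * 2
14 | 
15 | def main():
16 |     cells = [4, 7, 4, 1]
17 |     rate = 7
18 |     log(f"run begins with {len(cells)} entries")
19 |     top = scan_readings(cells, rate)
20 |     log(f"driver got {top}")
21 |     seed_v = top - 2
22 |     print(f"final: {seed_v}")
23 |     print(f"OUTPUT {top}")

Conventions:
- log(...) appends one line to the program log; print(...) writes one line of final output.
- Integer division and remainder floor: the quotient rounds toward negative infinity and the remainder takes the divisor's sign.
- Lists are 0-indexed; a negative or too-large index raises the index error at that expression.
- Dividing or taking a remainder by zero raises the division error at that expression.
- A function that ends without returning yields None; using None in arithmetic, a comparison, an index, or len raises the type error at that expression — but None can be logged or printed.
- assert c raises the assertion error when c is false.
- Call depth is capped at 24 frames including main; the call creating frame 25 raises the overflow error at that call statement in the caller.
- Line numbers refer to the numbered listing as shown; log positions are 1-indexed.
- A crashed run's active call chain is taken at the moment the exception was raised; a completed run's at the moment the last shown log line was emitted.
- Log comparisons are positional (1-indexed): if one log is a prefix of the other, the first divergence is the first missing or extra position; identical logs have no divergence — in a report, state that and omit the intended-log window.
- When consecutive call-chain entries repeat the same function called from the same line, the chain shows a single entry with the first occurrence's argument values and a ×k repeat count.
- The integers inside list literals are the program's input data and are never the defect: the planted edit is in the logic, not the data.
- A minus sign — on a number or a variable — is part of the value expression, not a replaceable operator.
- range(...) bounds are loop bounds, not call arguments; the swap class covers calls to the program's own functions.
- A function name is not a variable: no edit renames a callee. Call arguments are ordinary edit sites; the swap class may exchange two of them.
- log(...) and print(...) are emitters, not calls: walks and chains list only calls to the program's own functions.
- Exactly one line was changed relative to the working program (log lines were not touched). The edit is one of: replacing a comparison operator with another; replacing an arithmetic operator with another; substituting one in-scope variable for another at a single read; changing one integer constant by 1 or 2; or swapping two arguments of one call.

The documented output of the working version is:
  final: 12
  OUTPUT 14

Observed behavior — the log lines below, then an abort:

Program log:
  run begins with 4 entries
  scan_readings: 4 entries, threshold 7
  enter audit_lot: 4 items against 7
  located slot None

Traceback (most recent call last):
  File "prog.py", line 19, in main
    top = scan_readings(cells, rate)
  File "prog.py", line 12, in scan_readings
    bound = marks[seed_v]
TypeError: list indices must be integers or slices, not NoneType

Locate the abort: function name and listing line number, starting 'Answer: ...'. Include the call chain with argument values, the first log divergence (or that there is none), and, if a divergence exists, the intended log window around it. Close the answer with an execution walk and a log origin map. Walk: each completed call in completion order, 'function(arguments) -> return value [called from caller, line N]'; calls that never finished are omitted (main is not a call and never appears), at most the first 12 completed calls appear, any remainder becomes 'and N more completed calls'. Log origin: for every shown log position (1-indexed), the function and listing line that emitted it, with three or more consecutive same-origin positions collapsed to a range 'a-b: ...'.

Answer: the error was raised in scan_readings, line 12.
Core observation: The log first diverges at position 4: the faulty run prints 'located slot None' where the working version prints 'located slot 1'.
Call chain: main -> scan_readings([4, 7, 4, 1], 7) (called at line 19).
First divergence: at position 4 the run shows 'located slot None' where the working version logs 'located slot 1'.
Intended log window:
  2: scan_readings: 4 entries, threshold 7
  3: enter audit_lot: 4 items against 7
  4: located slot 1
  5: located slot 1
Execution walk:
  audit_lot([4, 7, 4, 1], 7) -> None  [called from scan_readings, line 10]
Log origins:
  1 — main, line 18
  2 — scan_readings, line 9
  3 — audit_lot, line 2
  4 — scan_readings, line 11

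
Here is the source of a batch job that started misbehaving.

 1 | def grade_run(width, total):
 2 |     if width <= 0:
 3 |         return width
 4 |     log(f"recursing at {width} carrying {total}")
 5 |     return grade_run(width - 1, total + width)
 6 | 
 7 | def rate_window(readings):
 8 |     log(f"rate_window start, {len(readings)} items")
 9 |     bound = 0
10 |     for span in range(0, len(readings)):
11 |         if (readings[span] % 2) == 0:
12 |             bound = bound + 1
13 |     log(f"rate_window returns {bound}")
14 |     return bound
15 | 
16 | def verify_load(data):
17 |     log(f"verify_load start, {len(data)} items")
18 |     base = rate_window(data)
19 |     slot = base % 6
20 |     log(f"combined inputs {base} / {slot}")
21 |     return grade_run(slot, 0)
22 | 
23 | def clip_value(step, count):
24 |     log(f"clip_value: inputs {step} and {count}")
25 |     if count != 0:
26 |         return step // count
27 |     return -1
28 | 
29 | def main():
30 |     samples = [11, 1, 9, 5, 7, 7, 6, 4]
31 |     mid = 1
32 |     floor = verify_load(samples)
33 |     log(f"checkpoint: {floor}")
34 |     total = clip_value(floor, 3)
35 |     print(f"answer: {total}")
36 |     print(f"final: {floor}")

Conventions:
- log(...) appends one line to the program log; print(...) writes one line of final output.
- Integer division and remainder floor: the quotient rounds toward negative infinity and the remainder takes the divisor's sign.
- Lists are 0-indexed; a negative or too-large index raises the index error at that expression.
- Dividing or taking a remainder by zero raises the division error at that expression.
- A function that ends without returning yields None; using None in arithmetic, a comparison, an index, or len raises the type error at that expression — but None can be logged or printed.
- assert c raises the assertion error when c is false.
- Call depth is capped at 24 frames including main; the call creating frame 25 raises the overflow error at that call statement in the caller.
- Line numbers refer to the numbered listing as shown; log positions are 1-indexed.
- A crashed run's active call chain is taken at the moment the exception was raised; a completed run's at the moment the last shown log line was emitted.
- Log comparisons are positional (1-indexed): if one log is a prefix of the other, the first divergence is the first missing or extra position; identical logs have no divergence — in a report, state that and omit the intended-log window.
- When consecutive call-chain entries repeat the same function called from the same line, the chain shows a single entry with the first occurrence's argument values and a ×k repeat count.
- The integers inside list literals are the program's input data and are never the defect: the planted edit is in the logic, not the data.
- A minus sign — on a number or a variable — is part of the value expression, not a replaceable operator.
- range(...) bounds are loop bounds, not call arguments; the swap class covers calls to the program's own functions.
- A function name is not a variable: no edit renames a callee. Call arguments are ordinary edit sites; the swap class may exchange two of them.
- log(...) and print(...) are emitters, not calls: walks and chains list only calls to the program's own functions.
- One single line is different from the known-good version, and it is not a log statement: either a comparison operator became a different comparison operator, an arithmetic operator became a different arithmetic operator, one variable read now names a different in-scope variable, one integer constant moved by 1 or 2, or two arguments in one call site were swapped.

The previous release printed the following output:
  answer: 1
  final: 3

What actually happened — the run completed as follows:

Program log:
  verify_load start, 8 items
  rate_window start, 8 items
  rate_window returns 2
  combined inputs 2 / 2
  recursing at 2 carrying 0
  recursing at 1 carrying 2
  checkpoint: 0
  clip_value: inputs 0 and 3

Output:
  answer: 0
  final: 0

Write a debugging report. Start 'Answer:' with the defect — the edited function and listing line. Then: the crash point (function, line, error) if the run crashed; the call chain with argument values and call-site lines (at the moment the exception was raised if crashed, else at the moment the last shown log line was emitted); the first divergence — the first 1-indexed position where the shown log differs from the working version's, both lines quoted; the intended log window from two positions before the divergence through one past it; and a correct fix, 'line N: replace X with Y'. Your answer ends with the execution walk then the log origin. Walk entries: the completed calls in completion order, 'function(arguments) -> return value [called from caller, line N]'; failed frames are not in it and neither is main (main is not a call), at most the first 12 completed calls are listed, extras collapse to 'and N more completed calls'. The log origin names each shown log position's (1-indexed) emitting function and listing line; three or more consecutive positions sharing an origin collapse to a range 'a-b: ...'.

Answer: the defect is in grade_run at line 3.
Key fact: At log position 7 the runs split — shown 'checkpoint: 0', but the working version logs 'checkpoint: 3'.
Call chain: main -> clip_value(0, 3) (called at line 34).
First divergence: position 7; shown 'checkpoint: 0' vs intended 'checkpoint: 3'.
Intended log window:
  5: recursing at 2 carrying 0
  6: recursing at 1 carrying 2
  7: checkpoint: 3
  8: clip_value: inputs 3 and 3
Execution walk:
  rate_window([11, 1, 9, 5, 7, 7, 6, 4]) -> 2  [called from verify_load, line 18]
  grade_run(0, 3) -> 0  [called from grade_run, line 5]
  grade_run(1, 2) -> 0  [called from grade_run, line 5]
  grade_run(2, 0) -> 0  [called from verify_load, line 21]
  verify_load([11, 1, 9, 5, 7, 7, 6, 4]) -> 0  [called from main, line 32]
  clip_value(0, 3) -> 0  [called from main, line 34]
Log origin:
  1: logged in verify_load at line 17
  2: logged in rate_window at line 8
  3: logged in rate_window at line 13
  4: logged in verify_load at line 20
  5: logged in grade_run at line 4
  6: logged in grade_run at line 4
  7: logged in main at line 33
  8: logged in clip_value at line 24
A correct fix: line 3: replace `width` with `total`.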